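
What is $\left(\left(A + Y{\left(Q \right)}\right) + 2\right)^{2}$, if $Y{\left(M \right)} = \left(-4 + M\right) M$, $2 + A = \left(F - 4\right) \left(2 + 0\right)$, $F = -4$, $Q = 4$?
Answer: $256$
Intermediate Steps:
$A = -18$ ($A = -2 + \left(-4 - 4\right) \left(2 + 0\right) = -2 - 16 = -18$)
$Y{\left(M \right)} = M \left(-4 + M\right)$
$\left(\left(A + Y{\left(Q \right)}\right) + 2\right)^{2} = \left(\left(-18 + 4 \left(-4 + 4\right)\right) + 2\right)^{2} = \left(\left(-18 + 4 \cdot 0\right) + 2\right)^{2} = \left(\left(-18 + 0\right) + 2\right)^{2} = \left(-18 + 2\right)^{2} = \left(-16\right)^{2} = 256$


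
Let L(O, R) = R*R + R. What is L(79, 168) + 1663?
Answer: 30055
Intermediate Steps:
L(O, R) = R + R² (L(O, R) = R² + R = R + R²)
L(79, 168) + 1663 = 168*(1 + 168) + 1663 = 168*169 + 1663 = 28392 + 1663 = 30055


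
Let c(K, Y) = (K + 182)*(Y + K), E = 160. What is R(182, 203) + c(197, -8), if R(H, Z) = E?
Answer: 71791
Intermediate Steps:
R(H, Z) = 160
c(K, Y) = (182 + K)*(K + Y)
R(182, 203) + c(197, -8) = 160 + (197² + 182*197 + 182*(-8) + 197*(-8)) = 160 + (38809 + 35854 - 1456 - 1576) = 160 + 71631 = 71791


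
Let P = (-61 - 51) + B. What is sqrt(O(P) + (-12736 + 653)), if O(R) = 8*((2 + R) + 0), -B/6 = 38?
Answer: 3*I*sqrt(1643) ≈ 121.6*I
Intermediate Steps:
B = -228 (B = -6*38 = -228)
P = -340 (P = (-61 - 51) - 228 = -112 - 228 = -340)
O(R) = 16 + 8*R (O(R) = 8*(2 + R) = 16 + 8*R)
sqrt(O(P) + (-12736 + 653)) = sqrt((16 + 8*(-340)) + (-12736 + 653)) = sqrt((16 - 2720) - 12083) = sqrt(-2704 - 12083) = sqrt(-14787) = 3*I*sqrt(1643)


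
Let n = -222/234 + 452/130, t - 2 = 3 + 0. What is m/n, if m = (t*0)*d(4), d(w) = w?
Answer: 0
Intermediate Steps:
t = 5 (t = 2 + (3 + 0) = 2 + 3 = 5)
n = 493/195 (n = -222*1/234 + 452*(1/130) = -37/39 + 226/65 = 493/195 ≈ 2.5282)
m = 0 (m = (5*0)*4 = 0*4 = 0)
m/n = 0/(493/195) = 0*(195/493) = 0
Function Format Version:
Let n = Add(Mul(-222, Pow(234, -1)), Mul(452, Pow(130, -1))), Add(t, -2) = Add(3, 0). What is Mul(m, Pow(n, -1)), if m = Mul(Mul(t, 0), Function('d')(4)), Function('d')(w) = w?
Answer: 0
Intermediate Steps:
t = 5 (t = Add(2, Add(3, 0)) = Add(2, 3) = 5)
n = Rational(493, 195) (n = Add(Mul(-222, Rational(1, 234)), Mul(452, Rational(1, 130))) = Add(Rational(-37, 39), Rational(226, 65)) = Rational(493, 195) ≈ 2.5282)
m = 0 (m = Mul(Mul(5, 0), 4) = Mul(0, 4) = 0)
Mul(m, Pow(n, -1)) = Mul(0, Pow(Rational(493, 195), -1)) = Mul(0, Rational(195, 493)) = 0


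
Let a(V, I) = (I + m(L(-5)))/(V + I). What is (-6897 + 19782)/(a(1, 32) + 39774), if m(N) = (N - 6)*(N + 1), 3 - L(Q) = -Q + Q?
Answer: 425205/1312562 ≈ 0.32395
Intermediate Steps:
L(Q) = 3 (L(Q) = 3 - (-Q + Q) = 3 - 1*0 = 3 + 0 = 3)
m(N) = (1 + N)*(-6 + N) (m(N) = (-6 + N)*(1 + N) = (1 + N)*(-6 + N))
a(V, I) = (-12 + I)/(I + V) (a(V, I) = (I + (-6 + 3² - 5*3))/(V + I) = (I + (-6 + 9 - 15))/(I + V) = (I - 12)/(I + V) = (-12 + I)/(I + V))
(-6897 + 19782)/(a(1, 32) + 39774) = (-6897 + 19782)/((-12 + 32)/(32 + 1) + 39774) = 12885/(20/33 + 39774) = 12885/(1312562/33) = 12885*(33/1312562) = 425205/1312562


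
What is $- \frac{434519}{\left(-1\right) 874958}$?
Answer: $\frac{434519}{874958} \approx 0.49662$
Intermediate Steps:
$- \frac{434519}{\left(-1\right) 874958} = - \frac{434519}{-874958} = \left(-434519\right) \left(- \frac{1}{874958}\right) = \frac{434519}{874958}$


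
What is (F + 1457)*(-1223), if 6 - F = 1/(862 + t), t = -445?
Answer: -746115610/417 ≈ -1.7892e+6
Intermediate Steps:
F = 2501/417 (F = 6 - 1/(862 - 445) = 6 - 1/417 = 2501/417 ≈ 5.9976)
(F + 1457)*(-1223) = (2501/417 + 1457)*(-1223) = (610070/417)*(-1223) = -746115610/417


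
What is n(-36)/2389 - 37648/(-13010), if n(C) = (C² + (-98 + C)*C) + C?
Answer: 84546956/15540445 ≈ 5.4404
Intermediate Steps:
n(C) = C + C² + C*(-98 + C) (n(C) = (C² + C*(-98 + C)) + C = C + C² + C*(-98 + C))
n(-36)/2389 - 37648/(-13010) = -36*(-97 + 2*(-36))/2389 - 37648/(-13010) = -36*(-97 - 72)*(1/2389) - 37648*(-1/13010) = -36*(-169)*(1/2389) + 18824/6505 = 6084*(1/2389) + 18824/6505 = 6084/2389 + 18824/6505 = 84546956/15540445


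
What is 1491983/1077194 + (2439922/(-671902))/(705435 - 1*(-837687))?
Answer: 193365658584677798/139607945350556067 ≈ 1.3851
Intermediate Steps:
1491983/1077194 + (2439922/(-671902))/(705435 - 1*(-837687)) = 1491983*(1/1077194) + (2439922*(-1/671902))/(705435 + 837687) = 1491983/1077194 - 1219961/335951/1543122 = 1491983/1077194 - 1219961/335951*1/1543122 = 1491983/1077194 - 1219961/518413379022 = 193365658584677798/139607945350556067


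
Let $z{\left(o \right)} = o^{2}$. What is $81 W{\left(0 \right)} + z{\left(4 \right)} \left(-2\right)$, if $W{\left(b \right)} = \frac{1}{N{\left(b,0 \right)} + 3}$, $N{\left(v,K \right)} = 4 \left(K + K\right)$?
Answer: $-5$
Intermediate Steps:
$N{\left(v,K \right)} = 8 K$ ($N{\left(v,K \right)} = 4 \cdot 2 K = 8 K$)
$W{\left(b \right)} = \frac{1}{3}$ ($W{\left(b \right)} = \frac{1}{8 \cdot 0 + 3} = \frac{1}{0 + 3} = \frac{1}{3}$)
$81 W{\left(0 \right)} + z{\left(4 \right)} \left(-2\right) = 81 \cdot \frac{1}{3} + 4^{2} \left(-2\right) = 27 + 16 \left(-2\right) = 27 - 32 = -5$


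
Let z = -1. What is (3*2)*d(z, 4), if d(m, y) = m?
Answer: -6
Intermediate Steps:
(3*2)*d(z, 4) = (3*2)*(-1) = 6*(-1) = -6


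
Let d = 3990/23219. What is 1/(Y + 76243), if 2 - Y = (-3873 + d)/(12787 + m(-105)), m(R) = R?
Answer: 42066194/3207349807701 ≈ 1.3116e-5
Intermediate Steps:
d = 570/3317 (d = 3990*(1/23219) = 570/3317 ≈ 0.17184)
Y = 96978559/42066194 (Y = 2 - (-3873 + 570/3317)/(12787 - 105) = 2 - (-12846171)/(3317*12682) = 2 - 1*(-12846171/42066194) = 2 + 12846171/42066194 = 96978559/42066194 ≈ 2.3054)
1/(Y + 76243) = 1/(96978559/42066194 + 76243) = 1/(3207349807701/42066194) = 42066194/3207349807701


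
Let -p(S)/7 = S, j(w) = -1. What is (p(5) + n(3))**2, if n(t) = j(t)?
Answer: 1296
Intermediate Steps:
n(t) = -1
p(S) = -7*S
(p(5) + n(3))**2 = (-7*5 - 1)**2 = (-35 - 1)**2 = (-36)**2 = 1296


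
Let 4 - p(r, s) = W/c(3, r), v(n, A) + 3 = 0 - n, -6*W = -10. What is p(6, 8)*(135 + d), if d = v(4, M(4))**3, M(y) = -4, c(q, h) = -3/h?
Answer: -4576/3 ≈ -1525.3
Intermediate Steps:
W = 5/3 (W = -1/6*(-10) = 5/3 ≈ 1.6667)
v(n, A) = -3 - n (v(n, A) = -3 + (0 - n) = -3 - n)
d = -343 (d = (-3 - 1*4)**3 = (-3 - 4)**3 = (-7)**3 = -343)
p(r, s) = 4 + 5*r/9 (p(r, s) = 4 - 5/(3*((-3/r))) = 4 - 5*(-r/3)/3 = 4 - (-5)*r/9 = 4 + 5*r/9)
p(6, 8)*(135 + d) = (4 + (5/9)*6)*(135 - 343) = (4 + 10/3)*(-208) = (22/3)*(-208) = -4576/3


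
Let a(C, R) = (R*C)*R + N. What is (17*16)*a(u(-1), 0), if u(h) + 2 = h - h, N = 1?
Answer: 272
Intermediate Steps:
u(h) = -2 (u(h) = -2 + (h - h) = -2 + 0 = -2)
a(C, R) = 1 + C*R**2 (a(C, R) = (R*C)*R + 1 = (C*R)*R + 1 = C*R**2 + 1 = 1 + C*R**2)
(17*16)*a(u(-1), 0) = (17*16)*(1 - 2*0**2) = 272*(1 - 2*0) = 272*(1 + 0) = 272*1 = 272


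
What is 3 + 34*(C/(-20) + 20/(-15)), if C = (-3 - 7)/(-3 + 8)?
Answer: -584/15 ≈ -38.933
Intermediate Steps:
C = -2 (C = -10/5 = -10*⅕ = -2)
3 + 34*(C/(-20) + 20/(-15)) = 3 + 34*(-2/(-20) + 20/(-15)) = 3 + 34*(-2*(-1/20) + 20*(-1/15)) = 3 + 34*(⅒ - 4/3) = 3 + 34*(-37/30) = 3 - 629/15 = -584/15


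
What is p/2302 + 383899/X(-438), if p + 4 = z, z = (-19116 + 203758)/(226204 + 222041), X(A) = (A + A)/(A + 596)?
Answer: -5215712025038639/75325779270 ≈ -69242.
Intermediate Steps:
X(A) = 2*A/(596 + A) (X(A) = (2*A)/(596 + A) = 2*A/(596 + A))
z = 184642/448245 ≈ 0.41192
p = -1608338/448245 (p = -4 + 184642/448245 = -1608338/448245 ≈ -3.5881)
p/2302 + 383899/X(-438) = -1608338/448245/2302 + 383899/((2*(-438)/(596 - 438))) = -1608338/448245*1/2302 + 383899/((2*(-438)/158)) = -804169/515929995 + 383899/((2*(-438)*(1/158))) = -804169/515929995 + 383899/(-438/79) = -804169/515929995 + 383899*(-79/438) = -804169/515929995 - 30328021/438 = -5215712025038639/75325779270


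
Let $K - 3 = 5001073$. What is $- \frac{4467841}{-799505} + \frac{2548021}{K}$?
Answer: $\frac{3483023989503}{571197895340} \approx 6.0978$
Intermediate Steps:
$K = 5001076$ ($K = 3 + 5001073 = 5001076$)
$- \frac{4467841}{-799505} + \frac{2548021}{K} = - \frac{4467841}{-799505} + \frac{2548021}{5001076} = \left(-4467841\right) \left(- \frac{1}{799505}\right) + 2548021 \cdot \frac{1}{5001076} = \frac{638263}{114215} + \frac{2548021}{5001076} = \frac{3483023989503}{571197895340}$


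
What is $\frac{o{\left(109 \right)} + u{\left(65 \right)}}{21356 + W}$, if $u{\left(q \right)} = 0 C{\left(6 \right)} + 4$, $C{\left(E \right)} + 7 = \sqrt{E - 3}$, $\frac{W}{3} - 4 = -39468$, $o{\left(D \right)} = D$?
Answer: $- \frac{113}{97036} \approx -0.0011645$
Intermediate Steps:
$W = -118392$ ($W = 12 + 3 \left(-39468\right) = 12 - 118404 = -118392$)
$C{\left(E \right)} = -7 + \sqrt{-3 + E}$ ($C{\left(E \right)} = -7 + \sqrt{E - 3} = -7 + \sqrt{-3 + E}$)
$u{\left(q \right)} = 4$ ($u{\left(q \right)} = 0 \left(-7 + \sqrt{-3 + 6}\right) + 4 = 0 \left(-7 + \sqrt{3}\right) + 4 = 0 + 4 = 4$)
$\frac{o{\left(109 \right)} + u{\left(65 \right)}}{21356 + W} = \frac{109 + 4}{21356 - 118392} = \frac{113}{-97036} = 113 \left(- \frac{1}{97036}\right) = - \frac{113}{97036}$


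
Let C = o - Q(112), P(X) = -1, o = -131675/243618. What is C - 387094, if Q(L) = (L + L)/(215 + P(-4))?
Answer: -10090469446285/26067126 ≈ -3.8710e+5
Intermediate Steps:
o = -131675/243618 (o = -131675*1/243618 = -131675/243618 ≈ -0.54050)
Q(L) = L/107 (Q(L) = (L + L)/(215 - 1) = (2*L)/214 = (2*L)*(1/214) = L/107)
C = -41374441/26067126 (C = -131675/243618 - 112/107 = -41374441/26067126 ≈ -1.5872)
C - 387094 = -41374441/26067126 - 387094 = -10090469446285/26067126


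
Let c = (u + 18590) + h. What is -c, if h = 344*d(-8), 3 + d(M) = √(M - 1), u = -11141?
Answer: -6417 - 1032*I ≈ -6417.0 - 1032.0*I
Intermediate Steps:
d(M) = -3 + √(-1 + M) (d(M) = -3 + √(M - 1) = -3 + √(-1 + M))
h = -1032 + 1032*I (h = 344*(-3 + √(-1 - 8)) = 344*(-3 + √(-9)) = 344*(-3 + 3*I) = -1032 + 1032*I ≈ -1032.0 + 1032.0*I)
c = 6417 + 1032*I (c = (-11141 + 18590) + (-1032 + 1032*I) = 7449 + (-1032 + 1032*I) = 6417 + 1032*I ≈ 6417.0 + 1032.0*I)
-c = -(6417 + 1032*I) = -6417 - 1032*I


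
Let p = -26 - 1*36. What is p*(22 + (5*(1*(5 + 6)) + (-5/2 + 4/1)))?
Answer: -4867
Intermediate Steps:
p = -62 (p = -26 - 36 = -62)
p*(22 + (5*(1*(5 + 6)) + (-5/2 + 4/1))) = -62*(22 + (5*(1*(5 + 6)) + (-5/2 + 4/1))) = -62*(22 + (5*(1*11) + (-5*½ + 4*1))) = -62*(22 + (5*11 + (-5/2 + 4))) = -62*(22 + (55 + 3/2)) = -62*(22 + 113/2) = -62*157/2 = -4867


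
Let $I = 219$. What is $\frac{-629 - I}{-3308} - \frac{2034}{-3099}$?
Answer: $\frac{779702}{854291} \approx 0.91269$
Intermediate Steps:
$\frac{-629 - I}{-3308} - \frac{2034}{-3099} = \frac{-629 - 219}{-3308} - \frac{2034}{-3099} = \left(-629 - 219\right) \left(- \frac{1}{3308}\right) - - \frac{678}{1033} = \left(-848\right) \left(- \frac{1}{3308}\right) + \frac{678}{1033} = \frac{212}{827} + \frac{678}{1033} = \frac{779702}{854291}$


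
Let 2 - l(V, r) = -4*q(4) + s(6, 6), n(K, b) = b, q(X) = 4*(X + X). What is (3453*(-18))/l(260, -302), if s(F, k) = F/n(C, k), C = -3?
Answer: -20718/43 ≈ -481.81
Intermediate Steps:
q(X) = 8*X (q(X) = 4*(2*X) = 8*X)
s(F, k) = F/k
l(V, r) = 129 (l(V, r) = 2 - (-32*4 + 6/6) = 2 - (-4*32 + 6*(⅙)) = 2 - (-128 + 1) = 2 - 1*(-127) = 2 + 127 = 129)
(3453*(-18))/l(260, -302) = (3453*(-18))/129 = -62154*1/129 = -20718/43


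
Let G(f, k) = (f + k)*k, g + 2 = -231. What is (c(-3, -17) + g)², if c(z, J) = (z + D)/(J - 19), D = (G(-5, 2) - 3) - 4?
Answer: 4380649/81 ≈ 54082.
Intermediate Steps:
g = -233 (g = -2 - 231 = -233)
G(f, k) = k*(f + k)
D = -13 (D = (2*(-5 + 2) - 3) - 4 = (2*(-3) - 3) - 4 = (-6 - 3) - 4 = -9 - 4 = -13)
c(z, J) = (-13 + z)/(-19 + J) (c(z, J) = (z - 13)/(J - 19) = (-13 + z)/(-19 + J))
(c(-3, -17) + g)² = ((-13 - 3)/(-19 - 17) - 233)² = (-16/(-36) - 233)² = (-1/36*(-16) - 233)² = (4/9 - 233)² = (-2093/9)² = 4380649/81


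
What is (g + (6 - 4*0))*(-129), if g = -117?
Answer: 14319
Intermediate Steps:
(g + (6 - 4*0))*(-129) = (-117 + (6 - 4*0))*(-129) = (-117 + (6 + 0))*(-129) = (-117 + 6)*(-129) = -111*(-129) = 14319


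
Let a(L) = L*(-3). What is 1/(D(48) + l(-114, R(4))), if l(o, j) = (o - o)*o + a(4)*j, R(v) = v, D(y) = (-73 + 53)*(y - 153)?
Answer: 1/2052 ≈ 0.00048733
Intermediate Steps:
D(y) = 3060 - 20*y (D(y) = -20*(-153 + y) = 3060 - 20*y)
a(L) = -3*L
l(o, j) = -12*j (l(o, j) = (o - o)*o + (-3*4)*j = 0*o - 12*j = 0 - 12*j = -12*j)
1/(D(48) + l(-114, R(4))) = 1/((3060 - 20*48) - 12*4) = 1/((3060 - 960) - 48) = 1/(2100 - 48) = 1/2052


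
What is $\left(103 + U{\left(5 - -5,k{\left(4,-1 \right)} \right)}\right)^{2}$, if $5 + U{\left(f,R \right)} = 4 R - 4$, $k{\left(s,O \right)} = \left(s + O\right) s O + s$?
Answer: $3844$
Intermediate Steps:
$k{\left(s,O \right)} = s + O s \left(O + s\right)$ ($k{\left(s,O \right)} = \left(O + s\right) s O + s = s \left(O + s\right) O + s = O s \left(O + s\right) + s = s + O s \left(O + s\right)$)
$U{\left(f,R \right)} = -9 + 4 R$ ($U{\left(f,R \right)} = -5 + \left(4 R - 4\right) = -5 + \left(-4 + 4 R\right) = -9 + 4 R$)
$\left(103 + U{\left(5 - -5,k{\left(4,-1 \right)} \right)}\right)^{2} = \left(103 + \left(-9 + 4 \cdot 4 \left(1 + \left(-1\right)^{2} - 4\right)\right)\right)^{2} = \left(103 + \left(-9 + 4 \cdot 4 \left(1 + 1 - 4\right)\right)\right)^{2} = \left(103 + \left(-9 + 4 \cdot 4 \left(-2\right)\right)\right)^{2} = \left(103 + \left(-9 + 4 \left(-8\right)\right)\right)^{2} = \left(103 - 41\right)^{2} = 62^{2} = 3844$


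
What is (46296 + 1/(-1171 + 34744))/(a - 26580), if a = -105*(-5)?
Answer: -1554295609/874744515 ≈ -1.7769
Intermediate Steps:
a = 525
(46296 + 1/(-1171 + 34744))/(a - 26580) = (46296 + 1/(-1171 + 34744))/(525 - 26580) = (46296 + 1/33573)/(-26055) = (46296 + 1/33573)*(-1/26055) = (1554295609/33573)*(-1/26055) = -1554295609/874744515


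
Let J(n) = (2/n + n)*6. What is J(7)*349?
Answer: 106794/7 ≈ 15256.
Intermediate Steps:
J(n) = 6*n + 12/n (J(n) = (n + 2/n)*6 = 6*n + 12/n)
J(7)*349 = (6*7 + 12/7)*349 = (42 + 12*(1/7))*349 = (42 + 12/7)*349 = (306/7)*349 = 106794/7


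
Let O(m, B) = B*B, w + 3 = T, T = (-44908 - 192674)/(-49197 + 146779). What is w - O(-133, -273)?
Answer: -3636609603/48791 ≈ -74534.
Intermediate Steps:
T = -118791/48791 (T = -237582/97582 = -237582*1/97582 = -118791/48791 ≈ -2.4347)
w = -265164/48791 (w = -3 - 118791/48791 = -265164/48791 ≈ -5.4347)
O(m, B) = B²
w - O(-133, -273) = -265164/48791 - 1*(-273)² = -265164/48791 - 1*74529 = -265164/48791 - 74529 = -3636609603/48791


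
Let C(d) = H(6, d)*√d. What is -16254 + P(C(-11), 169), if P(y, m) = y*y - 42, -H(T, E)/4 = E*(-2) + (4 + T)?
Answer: -196520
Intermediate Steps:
H(T, E) = -16 - 4*T + 8*E (H(T, E) = -4*(E*(-2) + (4 + T)) = -4*(-2*E + (4 + T)) = -4*(4 + T - 2*E) = -16 - 4*T + 8*E)
C(d) = √d*(-40 + 8*d) (C(d) = (-16 - 4*6 + 8*d)*√d = (-16 - 24 + 8*d)*√d = (-40 + 8*d)*√d = √d*(-40 + 8*d))
P(y, m) = -42 + y² (P(y, m) = y² - 42 = -42 + y²)
-16254 + P(C(-11), 169) = -16254 + (-42 + (8*√(-11)*(-5 - 11))²) = -16254 + (-42 + (8*(I*√11)*(-16))²) = -16254 + (-42 + (-128*I*√11)²) = -16254 + (-42 - 180224) = -16254 - 180266 = -196520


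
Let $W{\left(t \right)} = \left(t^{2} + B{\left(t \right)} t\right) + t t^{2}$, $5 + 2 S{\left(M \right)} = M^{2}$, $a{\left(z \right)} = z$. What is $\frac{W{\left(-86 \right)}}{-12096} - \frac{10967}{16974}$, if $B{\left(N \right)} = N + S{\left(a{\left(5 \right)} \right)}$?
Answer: $\frac{144823277}{2851632} \approx 50.786$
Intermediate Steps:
$S{\left(M \right)} = - \frac{5}{2} + \frac{M^{2}}{2}$
$B{\left(N \right)} = 10 + N$ ($B{\left(N \right)} = N - \left(\frac{5}{2} - \frac{5^{2}}{2}\right) = N + \left(- \frac{5}{2} + \frac{1}{2} \cdot 25\right) = N + \left(- \frac{5}{2} + \frac{25}{2}\right) = N + 10 = 10 + N$)
$W{\left(t \right)} = t^{2} + t^{3} + t \left(10 + t\right)$ ($W{\left(t \right)} = \left(t^{2} + \left(10 + t\right) t\right) + t t^{2} = \left(t^{2} + t \left(10 + t\right)\right) + t^{3} = t^{2} + t^{3} + t \left(10 + t\right)$)
$\frac{W{\left(-86 \right)}}{-12096} - \frac{10967}{16974} = \frac{\left(-86\right) \left(10 + \left(-86\right)^{2} + 2 \left(-86\right)\right)}{-12096} - \frac{10967}{16974} = - 86 \left(10 + 7396 - 172\right) \left(- \frac{1}{12096}\right) - \frac{10967}{16974} = \left(-86\right) 7234 \left(- \frac{1}{12096}\right) - \frac{10967}{16974} = \left(-622124\right) \left(- \frac{1}{12096}\right) - \frac{10967}{16974} = \frac{155531}{3024} - \frac{10967}{16974} = \frac{144823277}{2851632}$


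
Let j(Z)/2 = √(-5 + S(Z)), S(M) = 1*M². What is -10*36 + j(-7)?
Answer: -360 + 4*√11 ≈ -346.73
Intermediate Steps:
S(M) = M²
j(Z) = 2*√(-5 + Z²)
-10*36 + j(-7) = -10*36 + 2*√(-5 + (-7)²) = -360 + 2*√(-5 + 49) = -360 + 2*√44 = -360 + 2*(2*√11) = -360 + 4*√11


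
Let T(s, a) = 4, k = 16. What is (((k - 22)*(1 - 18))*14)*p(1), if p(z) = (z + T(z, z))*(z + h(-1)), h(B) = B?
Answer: 0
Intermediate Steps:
p(z) = (-1 + z)*(4 + z) (p(z) = (z + 4)*(z - 1) = (4 + z)*(-1 + z) = (-1 + z)*(4 + z))
(((k - 22)*(1 - 18))*14)*p(1) = (((16 - 22)*(1 - 18))*14)*(-4 + 1² + 3*1) = (-6*(-17)*14)*(-4 + 1 + 3) = (102*14)*0 = 1428*0 = 0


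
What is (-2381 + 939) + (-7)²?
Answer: -1393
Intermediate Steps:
(-2381 + 939) + (-7)² = -1442 + 49 = -1393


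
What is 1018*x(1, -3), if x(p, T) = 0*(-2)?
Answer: 0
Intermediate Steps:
x(p, T) = 0
1018*x(1, -3) = 1018*0 = 0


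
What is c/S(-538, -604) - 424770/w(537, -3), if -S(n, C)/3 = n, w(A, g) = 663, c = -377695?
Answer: -311996855/356694 ≈ -874.69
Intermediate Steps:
S(n, C) = -3*n
c/S(-538, -604) - 424770/w(537, -3) = -377695/((-3*(-538))) - 424770/663 = -377695/1614 - 424770*1/663 = -377695*1/1614 - 141590/221 = -377695/1614 - 141590/221 = -311996855/356694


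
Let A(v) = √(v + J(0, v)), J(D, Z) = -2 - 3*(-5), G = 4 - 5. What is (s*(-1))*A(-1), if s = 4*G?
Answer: 8*√3 ≈ 13.856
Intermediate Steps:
G = -1
J(D, Z) = 13 (J(D, Z) = -2 + 15 = 13)
s = -4 (s = 4*(-1) = -4)
A(v) = √(13 + v) (A(v) = √(v + 13) = √(13 + v))
(s*(-1))*A(-1) = (-4*(-1))*√(13 - 1) = 4*√12 = 4*(2*√3) = 8*√3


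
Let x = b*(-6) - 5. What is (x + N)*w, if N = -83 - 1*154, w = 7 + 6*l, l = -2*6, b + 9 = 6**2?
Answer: 26260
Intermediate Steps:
b = 27 (b = -9 + 6**2 = -9 + 36 = 27)
l = -12
x = -167 (x = 27*(-6) - 5 = -162 - 5 = -167)
w = -65 (w = 7 + 6*(-12) = 7 - 72 = -65)
N = -237 (N = -83 - 154 = -237)
(x + N)*w = (-167 - 237)*(-65) = -404*(-65) = 26260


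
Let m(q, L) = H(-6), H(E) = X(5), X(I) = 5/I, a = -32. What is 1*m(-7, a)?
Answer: 1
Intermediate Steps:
H(E) = 1 (H(E) = 5/5 = 5*(⅕) = 1)
m(q, L) = 1
1*m(-7, a) = 1*1 = 1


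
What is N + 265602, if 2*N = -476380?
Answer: 27412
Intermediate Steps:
N = -238190 (N = (½)*(-476380) = -238190)
N + 265602 = -238190 + 265602 = 27412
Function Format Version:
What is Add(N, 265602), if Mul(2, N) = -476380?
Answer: 27412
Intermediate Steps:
N = -238190 (N = Mul(Rational(1, 2), -476380) = -238190)
Add(N, 265602) = Add(-238190, 265602) = 27412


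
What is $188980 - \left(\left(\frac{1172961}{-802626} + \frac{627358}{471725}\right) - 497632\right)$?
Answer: $\frac{86654742284397939}{126206249950} \approx 6.8661 \cdot 10^{5}$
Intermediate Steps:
$188980 - \left(\left(\frac{1172961}{-802626} + \frac{627358}{471725}\right) - 497632\right) = 188980 - \left(\left(1172961 \left(- \frac{1}{802626}\right) + 627358 \cdot \frac{1}{471725}\right) - 497632\right) = 188980 - \left(\left(- \frac{390987}{267542} + \frac{627358}{471725}\right) - 497632\right) = 188980 - \left(- \frac{16593728539}{126206249950} - 497632\right) = 188980 - - \frac{62804285168846939}{126206249950} = 188980 + \frac{62804285168846939}{126206249950} = \frac{86654742284397939}{126206249950}$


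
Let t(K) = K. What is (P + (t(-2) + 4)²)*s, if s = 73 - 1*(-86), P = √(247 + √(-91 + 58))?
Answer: 636 + 159*√(247 + I*√33) ≈ 3135.1 + 29.057*I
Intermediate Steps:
P = √(247 + I*√33) (P = √(247 + √(-33)) = √(247 + I*√33) ≈ 15.717 + 0.1827*I)
s = 159 (s = 73 + 86 = 159)
(P + (t(-2) + 4)²)*s = (√(247 + I*√33) + (-2 + 4)²)*159 = (√(247 + I*√33) + 2²)*159 = (√(247 + I*√33) + 4)*159 = (4 + √(247 + I*√33))*159 = 636 + 159*√(247 + I*√33)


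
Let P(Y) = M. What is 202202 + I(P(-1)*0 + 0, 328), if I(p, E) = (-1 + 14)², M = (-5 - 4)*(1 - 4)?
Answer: 202371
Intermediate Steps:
M = 27 (M = -9*(-3) = 27)
P(Y) = 27
I(p, E) = 169 (I(p, E) = 13² = 169)
202202 + I(P(-1)*0 + 0, 328) = 202202 + 169 = 202371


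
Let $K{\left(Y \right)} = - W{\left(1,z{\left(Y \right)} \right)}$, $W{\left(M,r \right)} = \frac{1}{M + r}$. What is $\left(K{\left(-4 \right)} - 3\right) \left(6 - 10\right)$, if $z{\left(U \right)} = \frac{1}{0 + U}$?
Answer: $\frac{52}{3} \approx 17.333$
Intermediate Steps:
$z{\left(U \right)} = \frac{1}{U}$
$K{\left(Y \right)} = - \frac{1}{1 + \frac{1}{Y}}$
$\left(K{\left(-4 \right)} - 3\right) \left(6 - 10\right) = \left(\left(-1\right) \left(-4\right) \frac{1}{1 - 4} - 3\right) \left(6 - 10\right) = \left(\left(-1\right) \left(-4\right) \frac{1}{-3} - 3\right) \left(6 - 10\right) = \left(\left(-1\right) \left(-4\right) \left(- \frac{1}{3}\right) - 3\right) \left(-4\right) = \left(- \frac{4}{3} - 3\right) \left(-4\right) = \left(- \frac{13}{3}\right) \left(-4\right) = \frac{52}{3}$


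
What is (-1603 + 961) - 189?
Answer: -831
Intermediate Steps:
(-1603 + 961) - 189 = -642 - 189 = -831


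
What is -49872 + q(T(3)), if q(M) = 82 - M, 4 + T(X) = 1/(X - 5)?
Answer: -99571/2 ≈ -49786.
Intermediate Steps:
T(X) = -4 + 1/(-5 + X) (T(X) = -4 + 1/(X - 5) = -4 + 1/(-5 + X))
-49872 + q(T(3)) = -49872 + (82 - (21 - 4*3)/(-5 + 3)) = -49872 + (82 - (21 - 12)/(-2)) = -49872 + (82 - (-1)*9/2) = -49872 + (82 - 1*(-9/2)) = -49872 + (82 + 9/2) = -49872 + 173/2 = -99571/2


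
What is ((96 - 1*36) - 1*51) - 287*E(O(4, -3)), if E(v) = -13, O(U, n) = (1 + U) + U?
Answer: 3740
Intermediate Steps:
O(U, n) = 1 + 2*U
((96 - 1*36) - 1*51) - 287*E(O(4, -3)) = ((96 - 1*36) - 1*51) - 287*(-13) = ((96 - 36) - 51) + 3731 = (60 - 51) + 3731 = 9 + 3731 = 3740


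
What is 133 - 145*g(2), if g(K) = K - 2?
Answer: 133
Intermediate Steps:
g(K) = -2 + K
133 - 145*g(2) = 133 - 145*(-2 + 2) = 133 - 145*0 = 133 + 0 = 133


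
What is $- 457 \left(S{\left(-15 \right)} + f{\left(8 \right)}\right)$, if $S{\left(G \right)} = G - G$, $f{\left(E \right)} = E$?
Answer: $-3656$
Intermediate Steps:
$S{\left(G \right)} = 0$
$- 457 \left(S{\left(-15 \right)} + f{\left(8 \right)}\right) = - 457 \left(0 + 8\right) = \left(-457\right) 8 = -3656$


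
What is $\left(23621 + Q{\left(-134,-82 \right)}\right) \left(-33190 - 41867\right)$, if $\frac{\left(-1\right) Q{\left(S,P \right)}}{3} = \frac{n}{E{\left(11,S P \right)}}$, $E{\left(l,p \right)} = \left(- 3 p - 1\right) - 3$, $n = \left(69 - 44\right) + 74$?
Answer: $- \frac{58449694908225}{32968} \approx -1.7729 \cdot 10^{9}$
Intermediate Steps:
$n = 99$ ($n = 25 + 74 = 99$)
$E{\left(l,p \right)} = -4 - 3 p$ ($E{\left(l,p \right)} = \left(-1 - 3 p\right) - 3 = -4 - 3 p$)
$Q{\left(S,P \right)} = - \frac{297}{-4 - 3 P S}$ ($Q{\left(S,P \right)} = - 3 \frac{99}{-4 - 3 S P} = - 3 \frac{99}{-4 - 3 P S} = - \frac{297}{-4 - 3 P S}$)
$\left(23621 + Q{\left(-134,-82 \right)}\right) \left(-33190 - 41867\right) = \left(23621 + \frac{297}{4 + 3 \left(-82\right) \left(-134\right)}\right) \left(-33190 - 41867\right) = \left(23621 + \frac{297}{4 + 32964}\right) \left(-75057\right) = \left(23621 + \frac{297}{32968}\right) \left(-75057\right) = \frac{778737425}{32968} \left(-75057\right) = - \frac{58449694908225}{32968}$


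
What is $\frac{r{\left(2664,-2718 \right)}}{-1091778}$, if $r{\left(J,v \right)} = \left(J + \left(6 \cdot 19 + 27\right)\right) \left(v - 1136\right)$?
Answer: $\frac{1801745}{181963} \approx 9.9017$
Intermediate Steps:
$r{\left(J,v \right)} = \left(-1136 + v\right) \left(141 + J\right)$ ($r{\left(J,v \right)} = \left(J + \left(114 + 27\right)\right) \left(-1136 + v\right) = \left(J + 141\right) \left(-1136 + v\right) = \left(141 + J\right) \left(-1136 + v\right) = \left(-1136 + v\right) \left(141 + J\right)$)
$\frac{r{\left(2664,-2718 \right)}}{-1091778} = \frac{-160176 - 3026304 + 141 \left(-2718\right) + 2664 \left(-2718\right)}{-1091778} = \left(-160176 - 3026304 - 383238 - 7240752\right) \left(- \frac{1}{1091778}\right) = \left(-10810470\right) \left(- \frac{1}{1091778}\right) = \frac{1801745}{181963}$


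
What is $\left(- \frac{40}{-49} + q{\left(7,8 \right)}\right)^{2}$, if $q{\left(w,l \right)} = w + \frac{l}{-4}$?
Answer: $\frac{81225}{2401} \approx 33.83$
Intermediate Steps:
$q{\left(w,l \right)} = w - \frac{l}{4}$ ($q{\left(w,l \right)} = w + l \left(- \frac{1}{4}\right) = w - \frac{l}{4}$)
$\left(- \frac{40}{-49} + q{\left(7,8 \right)}\right)^{2} = \left(- \frac{40}{-49} + \left(7 - 2\right)\right)^{2} = \left(\left(-40\right) \left(- \frac{1}{49}\right) + \left(7 - 2\right)\right)^{2} = \left(\frac{40}{49} + 5\right)^{2} = \left(\frac{285}{49}\right)^{2} = \frac{81225}{2401}$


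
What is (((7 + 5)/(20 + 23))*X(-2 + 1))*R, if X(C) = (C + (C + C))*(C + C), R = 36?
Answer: 2592/43 ≈ 60.279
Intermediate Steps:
X(C) = 6*C² (X(C) = (C + 2*C)*(2*C) = (3*C)*(2*C) = 6*C²)
(((7 + 5)/(20 + 23))*X(-2 + 1))*R = (((7 + 5)/(20 + 23))*(6*(-2 + 1)²))*36 = ((12/43)*(6*(-1)²))*36 = ((12*(1/43))*(6*1))*36 = ((12/43)*6)*36 = (72/43)*36 = 2592/43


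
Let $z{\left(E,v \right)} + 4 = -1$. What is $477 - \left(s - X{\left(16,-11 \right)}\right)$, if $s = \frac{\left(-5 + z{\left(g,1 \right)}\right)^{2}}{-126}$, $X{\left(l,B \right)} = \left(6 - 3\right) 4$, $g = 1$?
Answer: $\frac{30857}{63} \approx 489.79$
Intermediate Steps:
$z{\left(E,v \right)} = -5$ ($z{\left(E,v \right)} = -4 - 1 = -5$)
$X{\left(l,B \right)} = 12$ ($X{\left(l,B \right)} = 3 \cdot 4 = 12$)
$s = - \frac{50}{63}$ ($s = \frac{\left(-5 - 5\right)^{2}}{-126} = \left(-10\right)^{2} \left(- \frac{1}{126}\right) = 100 \left(- \frac{1}{126}\right) = - \frac{50}{63} \approx -0.79365$)
$477 - \left(s - X{\left(16,-11 \right)}\right) = 477 - \left(- \frac{50}{63} - 12\right) = 477 - - \frac{806}{63} = 477 + \frac{806}{63} = \frac{30857}{63}$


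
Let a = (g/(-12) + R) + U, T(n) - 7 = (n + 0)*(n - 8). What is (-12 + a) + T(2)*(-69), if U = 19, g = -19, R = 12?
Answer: 4387/12 ≈ 365.58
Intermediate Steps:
T(n) = 7 + n*(-8 + n) (T(n) = 7 + (n + 0)*(n - 8) = 7 + n*(-8 + n))
a = 391/12 (a = (-19/(-12) + 12) + 19 = (-19*(-1/12) + 12) + 19 = (19/12 + 12) + 19 = 163/12 + 19 = 391/12 ≈ 32.583)
(-12 + a) + T(2)*(-69) = (-12 + 391/12) + (7 + 2² - 8*2)*(-69) = 247/12 + (7 + 4 - 16)*(-69) = 247/12 - 5*(-69) = 247/12 + 345 = 4387/12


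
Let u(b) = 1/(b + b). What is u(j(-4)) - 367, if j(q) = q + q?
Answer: -5873/16 ≈ -367.06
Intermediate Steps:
j(q) = 2*q
u(b) = 1/(2*b)
u(j(-4)) - 367 = 1/(2*((2*(-4)))) - 367 = (½)/(-8) - 367 = (½)*(-⅛) - 367 = -1/16 - 367 = -5873/16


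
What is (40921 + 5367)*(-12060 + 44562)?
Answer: 1504452576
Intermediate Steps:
(40921 + 5367)*(-12060 + 44562) = 46288*32502 = 1504452576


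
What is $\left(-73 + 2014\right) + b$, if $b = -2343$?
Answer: $-402$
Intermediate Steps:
$\left(-73 + 2014\right) + b = \left(-73 + 2014\right) - 2343 = 1941 - 2343 = -402$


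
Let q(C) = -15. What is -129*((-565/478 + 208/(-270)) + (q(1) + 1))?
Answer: 44264501/21510 ≈ 2057.9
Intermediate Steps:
-129*((-565/478 + 208/(-270)) + (q(1) + 1)) = -129*((-565/478 + 208/(-270)) + (-15 + 1)) = -129*((-565*1/478 + 208*(-1/270)) - 14) = -129*((-565/478 - 104/135) - 14) = -129*(-125987/64530 - 14) = -129*(-1029407/64530) = 44264501/21510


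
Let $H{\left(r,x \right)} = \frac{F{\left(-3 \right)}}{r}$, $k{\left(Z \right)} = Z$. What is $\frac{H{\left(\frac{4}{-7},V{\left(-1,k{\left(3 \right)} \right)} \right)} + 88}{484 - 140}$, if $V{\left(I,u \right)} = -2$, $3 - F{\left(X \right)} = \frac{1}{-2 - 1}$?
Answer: $\frac{493}{2064} \approx 0.23886$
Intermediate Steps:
$F{\left(X \right)} = \frac{10}{3}$ ($F{\left(X \right)} = 3 - \frac{1}{-2 - 1} = 3 - \frac{1}{-3} = 3 - - \frac{1}{3} = 3 + \frac{1}{3} = \frac{10}{3}$)
$H{\left(r,x \right)} = \frac{10}{3 r}$
$\frac{H{\left(\frac{4}{-7},V{\left(-1,k{\left(3 \right)} \right)} \right)} + 88}{484 - 140} = \frac{\frac{10}{3 \frac{4}{-7}} + 88}{484 - 140} = \frac{\frac{10}{3 \cdot 4 \left(- \frac{1}{7}\right)} + 88}{344} = \left(\frac{10}{3 \left(- \frac{4}{7}\right)} + 88\right) \frac{1}{344} = \left(\frac{10}{3} \left(- \frac{7}{4}\right) + 88\right) \frac{1}{344} = \left(- \frac{35}{6} + 88\right) \frac{1}{344} = \frac{493}{6} \cdot \frac{1}{344} = \frac{493}{2064}$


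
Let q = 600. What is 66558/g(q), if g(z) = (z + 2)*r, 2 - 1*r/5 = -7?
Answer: 11093/4515 ≈ 2.4569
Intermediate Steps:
r = 45 (r = 10 - 5*(-7) = 10 + 35 = 45)
g(z) = 90 + 45*z (g(z) = (z + 2)*45 = (2 + z)*45 = 90 + 45*z)
66558/g(q) = 66558/(90 + 45*600) = 66558/(90 + 27000) = 66558/27090 = 66558*(1/27090) = 11093/4515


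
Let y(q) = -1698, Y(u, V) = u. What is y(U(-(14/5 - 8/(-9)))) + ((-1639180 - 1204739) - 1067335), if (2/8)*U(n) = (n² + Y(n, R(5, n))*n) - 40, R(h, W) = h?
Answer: -3912952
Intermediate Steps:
U(n) = -160 + 8*n² (U(n) = 4*((n² + n*n) - 40) = 4*((n² + n²) - 40) = 4*(2*n² - 40) = 4*(-40 + 2*n²) = -160 + 8*n²)
y(U(-(14/5 - 8/(-9)))) + ((-1639180 - 1204739) - 1067335) = -1698 + ((-1639180 - 1204739) - 1067335) = -1698 + (-2843919 - 1067335) = -1698 - 3911254 = -3912952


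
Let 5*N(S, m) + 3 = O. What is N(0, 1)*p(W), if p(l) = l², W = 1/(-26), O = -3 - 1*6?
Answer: -3/845 ≈ -0.0035503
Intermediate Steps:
O = -9 (O = -3 - 6 = -9)
W = -1/26 ≈ -0.038462
N(S, m) = -12/5 (N(S, m) = -⅗ + (⅕)*(-9) = -⅗ - 9/5 = -12/5)
N(0, 1)*p(W) = -12*(-1/26)²/5 = -12/5*1/676 = -3/845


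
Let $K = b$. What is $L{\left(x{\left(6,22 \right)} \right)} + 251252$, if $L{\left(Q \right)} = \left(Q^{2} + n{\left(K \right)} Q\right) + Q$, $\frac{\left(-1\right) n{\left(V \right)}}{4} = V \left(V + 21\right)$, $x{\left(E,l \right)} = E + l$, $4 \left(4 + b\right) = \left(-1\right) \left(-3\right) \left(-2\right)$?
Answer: $261612$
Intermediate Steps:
$b = - \frac{11}{2}$ ($b = -4 + \frac{\left(-1\right) \left(-3\right) \left(-2\right)}{4} = -4 + \frac{3 \left(-2\right)}{4} = -4 + \frac{1}{4} \left(-6\right) = -4 - \frac{3}{2} = - \frac{11}{2} \approx -5.5$)
$K = - \frac{11}{2} \approx -5.5$
$n{\left(V \right)} = - 4 V \left(21 + V\right)$ ($n{\left(V \right)} = - 4 V \left(V + 21\right) = - 4 V \left(21 + V\right)$)
$L{\left(Q \right)} = Q^{2} + 342 Q$ ($L{\left(Q \right)} = \left(Q^{2} + \left(-4\right) \left(- \frac{11}{2}\right) \left(21 - \frac{11}{2}\right) Q\right) + Q = \left(Q^{2} + \left(-4\right) \left(- \frac{11}{2}\right) \frac{31}{2} Q\right) + Q = \left(Q^{2} + 341 Q\right) + Q = Q^{2} + 342 Q$)
$L{\left(x{\left(6,22 \right)} \right)} + 251252 = \left(6 + 22\right) \left(342 + \left(6 + 22\right)\right) + 251252 = 28 \left(342 + 28\right) + 251252 = 28 \cdot 370 + 251252 = 10360 + 251252 = 261612$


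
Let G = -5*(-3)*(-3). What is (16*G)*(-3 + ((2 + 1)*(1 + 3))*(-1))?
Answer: 10800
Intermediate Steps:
G = -45 (G = 15*(-3) = -45)
(16*G)*(-3 + ((2 + 1)*(1 + 3))*(-1)) = (16*(-45))*(-3 + ((2 + 1)*(1 + 3))*(-1)) = -720*(-3 + (3*4)*(-1)) = -720*(-3 + 12*(-1)) = -720*(-3 - 12) = -720*(-15) = 10800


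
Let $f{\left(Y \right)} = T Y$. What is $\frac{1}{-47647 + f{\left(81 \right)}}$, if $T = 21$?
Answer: $- \frac{1}{45946} \approx -2.1765 \cdot 10^{-5}$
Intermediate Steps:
$f{\left(Y \right)} = 21 Y$
$\frac{1}{-47647 + f{\left(81 \right)}} = \frac{1}{-47647 + 21 \cdot 81} = \frac{1}{-47647 + 1701} = \frac{1}{-45946} = - \frac{1}{45946}$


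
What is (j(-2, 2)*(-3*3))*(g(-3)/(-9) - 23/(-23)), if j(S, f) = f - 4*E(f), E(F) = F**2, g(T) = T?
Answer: 168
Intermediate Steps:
j(S, f) = f - 4*f**2
(j(-2, 2)*(-3*3))*(g(-3)/(-9) - 23/(-23)) = ((2*(1 - 4*2))*(-3*3))*(-3/(-9) - 23/(-23)) = ((2*(1 - 8))*(-9))*(-3*(-1/9) - 23*(-1/23)) = ((2*(-7))*(-9))*(1/3 + 1) = -14*(-9)*(4/3) = 126*(4/3) = 168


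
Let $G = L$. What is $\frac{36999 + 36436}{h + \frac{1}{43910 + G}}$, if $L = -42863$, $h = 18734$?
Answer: $\frac{76886445}{19614499} \approx 3.9199$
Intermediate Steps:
$G = -42863$
$\frac{36999 + 36436}{h + \frac{1}{43910 + G}} = \frac{36999 + 36436}{18734 + \frac{1}{43910 - 42863}} = \frac{73435}{18734 + \frac{1}{1047}} = \frac{73435}{\frac{19614499}{1047}} = 73435 \cdot \frac{1047}{19614499} = \frac{76886445}{19614499}$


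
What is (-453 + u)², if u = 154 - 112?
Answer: 168921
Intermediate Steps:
u = 42
(-453 + u)² = (-453 + 42)² = (-411)² = 168921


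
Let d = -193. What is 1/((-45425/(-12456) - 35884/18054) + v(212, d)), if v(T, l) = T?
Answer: 1388152/296591507 ≈ 0.0046804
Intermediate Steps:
1/((-45425/(-12456) - 35884/18054) + v(212, d)) = 1/((-45425/(-12456) - 35884/18054) + 212) = 1/((-45425*(-1/12456) - 35884*1/18054) + 212) = 1/((45425/12456 - 17942/9027) + 212) = 1/(2303283/1388152 + 212) = 1/(296591507/1388152) = 1388152/296591507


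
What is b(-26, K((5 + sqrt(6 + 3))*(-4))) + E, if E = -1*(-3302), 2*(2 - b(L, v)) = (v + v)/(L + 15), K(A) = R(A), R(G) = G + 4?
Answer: 36316/11 ≈ 3301.5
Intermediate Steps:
R(G) = 4 + G
K(A) = 4 + A
b(L, v) = 2 - v/(15 + L) (b(L, v) = 2 - (v + v)/(2*(L + 15)) = 2 - 2*v/(2*(15 + L)) = 2 - v/(15 + L))
E = 3302
b(-26, K((5 + sqrt(6 + 3))*(-4))) + E = (30 - (4 + (5 + sqrt(6 + 3))*(-4)) + 2*(-26))/(15 - 26) + 3302 = (30 - (4 + (5 + sqrt(9))*(-4)) - 52)/(-11) + 3302 = -(30 - (4 + (5 + 3)*(-4)) - 52)/11 + 3302 = -(30 - (4 + 8*(-4)) - 52)/11 + 3302 = -(30 - (4 - 32) - 52)/11 + 3302 = -(30 - 1*(-28) - 52)/11 + 3302 = -(30 + 28 - 52)/11 + 3302 = -1/11*6 + 3302 = -6/11 + 3302 = 36316/11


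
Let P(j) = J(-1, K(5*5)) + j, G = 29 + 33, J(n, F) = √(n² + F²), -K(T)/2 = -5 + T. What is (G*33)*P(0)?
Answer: 2046*√1601 ≈ 81866.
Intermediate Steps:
K(T) = 10 - 2*T (K(T) = -2*(-5 + T) = 10 - 2*T)
J(n, F) = √(F² + n²)
G = 62
P(j) = j + √1601 (P(j) = √((10 - 10*5)² + (-1)²) + j = √((10 - 2*25)² + 1) + j = √((10 - 50)² + 1) + j = √((-40)² + 1) + j = √(1600 + 1) + j = √1601 + j = j + √1601)
(G*33)*P(0) = (62*33)*(0 + √1601) = 2046*√1601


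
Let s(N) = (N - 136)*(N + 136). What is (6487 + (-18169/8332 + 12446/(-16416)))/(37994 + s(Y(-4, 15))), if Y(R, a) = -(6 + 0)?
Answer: 110859706271/333977954976 ≈ 0.33194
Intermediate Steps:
Y(R, a) = -6 (Y(R, a) = -1*6 = -6)
s(N) = (-136 + N)*(136 + N)
(6487 + (-18169/8332 + 12446/(-16416)))/(37994 + s(Y(-4, 15))) = (6487 + (-18169/8332 + 12446/(-16416)))/(37994 + (-18496 + (-6)²)) = (6487 + (-18169*1/8332 + 12446*(-1/16416)))/(37994 + (-18496 + 36)) = (6487 + (-18169/8332 - 6223/8208))/(37994 - 18460) = (6487 - 50245297/17097264)/19534 = (110859706271/17097264)*(1/19534) = 110859706271/333977954976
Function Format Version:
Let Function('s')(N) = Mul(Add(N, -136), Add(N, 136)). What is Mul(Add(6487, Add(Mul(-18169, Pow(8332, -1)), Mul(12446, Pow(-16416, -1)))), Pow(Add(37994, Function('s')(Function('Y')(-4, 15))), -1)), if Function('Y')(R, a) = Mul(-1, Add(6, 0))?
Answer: Rational(110859706271, 333977954976) ≈ 0.33194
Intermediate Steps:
Function('Y')(R, a) = -6 (Function('Y')(R, a) = Mul(-1, 6) = -6)
Function('s')(N) = Mul(Add(-136, N), Add(136, N))
Mul(Add(6487, Add(Mul(-18169, Pow(8332, -1)), Mul(12446, Pow(-16416, -1)))), Pow(Add(37994, Function('s')(Function('Y')(-4, 15))), -1)) = Mul(Add(6487, Add(Mul(-18169, Pow(8332, -1)), Mul(12446, Pow(-16416, -1)))), Pow(Add(37994, Add(-18496, Pow(-6, 2))), -1)) = Mul(Add(6487, Add(Mul(-18169, Rational(1, 8332)), Mul(12446, Rational(-1, 16416)))), Pow(Add(37994, Add(-18496, 36)), -1)) = Mul(Add(6487, Add(Rational(-18169, 8332), Rational(-6223, 8208))), Pow(Add(37994, -18460), -1)) = Mul(Add(6487, Rational(-50245297, 17097264)), Pow(19534, -1)) = Mul(Rational(110859706271, 17097264), Rational(1, 19534)) = Rational(110859706271, 333977954976)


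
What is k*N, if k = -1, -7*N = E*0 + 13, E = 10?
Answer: 13/7 ≈ 1.8571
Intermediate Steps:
N = -13/7 (N = -(10*0 + 13)/7 = -(0 + 13)/7 = -1/7*13 = -13/7 ≈ -1.8571)
k*N = -1*(-13/7) = 13/7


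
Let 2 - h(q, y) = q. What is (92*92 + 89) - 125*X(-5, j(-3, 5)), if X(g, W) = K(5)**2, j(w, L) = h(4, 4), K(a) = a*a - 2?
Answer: -57572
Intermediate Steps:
K(a) = -2 + a**2 (K(a) = a**2 - 2 = -2 + a**2)
h(q, y) = 2 - q
j(w, L) = -2 (j(w, L) = 2 - 1*4 = 2 - 4 = -2)
X(g, W) = 529 (X(g, W) = (-2 + 5**2)**2 = (-2 + 25)**2 = 23**2 = 529)
(92*92 + 89) - 125*X(-5, j(-3, 5)) = (92*92 + 89) - 125*529 = (8464 + 89) - 66125 = 8553 - 66125 = -57572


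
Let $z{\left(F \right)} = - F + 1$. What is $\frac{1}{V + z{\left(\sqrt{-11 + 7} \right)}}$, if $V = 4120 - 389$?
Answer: $\frac{933}{3481957} + \frac{i}{6963914} \approx 0.00026795 + 1.436 \cdot 10^{-7} i$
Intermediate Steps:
$V = 3731$ ($V = 4120 - 389 = 3731$)
$z{\left(F \right)} = 1 - F$
$\frac{1}{V + z{\left(\sqrt{-11 + 7} \right)}} = \frac{1}{3731 + \left(1 - \sqrt{-11 + 7}\right)} = \frac{1}{3731 + \left(1 - \sqrt{-4}\right)} = \frac{1}{3731 + \left(1 - 2 i\right)} = \frac{1}{3732 - 2 i} = \frac{3732 + 2 i}{13927828}$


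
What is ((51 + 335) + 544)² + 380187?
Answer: 1245087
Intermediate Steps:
((51 + 335) + 544)² + 380187 = (386 + 544)² + 380187 = 930² + 380187 = 864900 + 380187 = 1245087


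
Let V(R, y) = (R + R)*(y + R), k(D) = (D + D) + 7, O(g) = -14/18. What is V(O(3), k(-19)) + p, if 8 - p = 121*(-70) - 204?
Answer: 707246/81 ≈ 8731.4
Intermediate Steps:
O(g) = -7/9 (O(g) = -14*1/18 = -7/9)
k(D) = 7 + 2*D (k(D) = 2*D + 7 = 7 + 2*D)
V(R, y) = 2*R*(R + y) (V(R, y) = (2*R)*(R + y) = 2*R*(R + y))
p = 8682 (p = 8 - (121*(-70) - 204) = 8 - (-8470 - 204) = 8 - 1*(-8674) = 8 + 8674 = 8682)
V(O(3), k(-19)) + p = 2*(-7/9)*(-7/9 + (7 + 2*(-19))) + 8682 = 2*(-7/9)*(-7/9 + (7 - 38)) + 8682 = 2*(-7/9)*(-7/9 - 31) + 8682 = 2*(-7/9)*(-286/9) + 8682 = 4004/81 + 8682 = 707246/81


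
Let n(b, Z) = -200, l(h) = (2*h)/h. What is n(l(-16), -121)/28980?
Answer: -10/1449 ≈ -0.0069013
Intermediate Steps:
l(h) = 2
n(l(-16), -121)/28980 = -200/28980 = -200*1/28980 = -10/1449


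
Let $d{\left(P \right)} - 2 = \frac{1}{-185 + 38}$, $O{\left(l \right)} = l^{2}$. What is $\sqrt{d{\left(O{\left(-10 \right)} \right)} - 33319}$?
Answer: $\frac{40 i \sqrt{9183}}{21} \approx 182.53 i$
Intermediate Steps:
$d{\left(P \right)} = \frac{293}{147}$ ($d{\left(P \right)} = 2 + \frac{1}{-185 + 38} = 2 + \frac{1}{-147} = 2 - \frac{1}{147} = \frac{293}{147}$)
$\sqrt{d{\left(O{\left(-10 \right)} \right)} - 33319} = \sqrt{\frac{293}{147} - 33319} = \sqrt{- \frac{4897600}{147}} = \frac{40 i \sqrt{9183}}{21}$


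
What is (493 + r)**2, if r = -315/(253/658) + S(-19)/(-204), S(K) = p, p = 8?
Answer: 17724916749409/166487409 ≈ 1.0646e+5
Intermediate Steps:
S(K) = 8
r = -10571276/12903 (r = -315/(253/658) + 8/(-204) = -315/(253*(1/658)) + 8*(-1/204) = -315/253/658 - 2/51 = -315*658/253 - 2/51 = -207270/253 - 2/51 = -10571276/12903 ≈ -819.29)
(493 + r)**2 = (493 - 10571276/12903)**2 = (-4210097/12903)**2 = 17724916749409/166487409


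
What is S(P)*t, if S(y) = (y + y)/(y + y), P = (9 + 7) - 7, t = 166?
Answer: 166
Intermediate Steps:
P = 9 (P = 16 - 7 = 9)
S(y) = 1 (S(y) = (2*y)/((2*y)) = (2*y)*(1/(2*y)) = 1)
S(P)*t = 1*166 = 166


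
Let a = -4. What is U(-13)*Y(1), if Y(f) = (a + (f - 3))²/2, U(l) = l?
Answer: -234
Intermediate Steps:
Y(f) = (-7 + f)²/2 (Y(f) = (-4 + (f - 3))²/2 = (-4 + (-3 + f))²*(½) = (-7 + f)²*(½) = (-7 + f)²/2)
U(-13)*Y(1) = -13*(-7 + 1)²/2 = -13*(-6)²/2 = -13*36/2 = -13*18 = -234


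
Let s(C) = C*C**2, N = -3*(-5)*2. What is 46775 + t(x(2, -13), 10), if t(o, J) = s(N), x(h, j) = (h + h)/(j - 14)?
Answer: 73775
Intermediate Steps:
N = 30 (N = 15*2 = 30)
x(h, j) = 2*h/(-14 + j) (x(h, j) = (2*h)/(-14 + j) = 2*h/(-14 + j))
s(C) = C**3
t(o, J) = 27000 (t(o, J) = 30**3 = 27000)
46775 + t(x(2, -13), 10) = 46775 + 27000 = 73775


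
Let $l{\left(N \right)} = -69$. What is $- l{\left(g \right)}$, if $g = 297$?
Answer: $69$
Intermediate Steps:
$- l{\left(g \right)} = \left(-1\right) \left(-69\right) = 69$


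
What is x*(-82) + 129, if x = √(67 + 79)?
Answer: 129 - 82*√146 ≈ -861.81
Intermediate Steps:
x = √146 ≈ 12.083
x*(-82) + 129 = √146*(-82) + 129 = -82*√146 + 129 = 129 - 82*√146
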